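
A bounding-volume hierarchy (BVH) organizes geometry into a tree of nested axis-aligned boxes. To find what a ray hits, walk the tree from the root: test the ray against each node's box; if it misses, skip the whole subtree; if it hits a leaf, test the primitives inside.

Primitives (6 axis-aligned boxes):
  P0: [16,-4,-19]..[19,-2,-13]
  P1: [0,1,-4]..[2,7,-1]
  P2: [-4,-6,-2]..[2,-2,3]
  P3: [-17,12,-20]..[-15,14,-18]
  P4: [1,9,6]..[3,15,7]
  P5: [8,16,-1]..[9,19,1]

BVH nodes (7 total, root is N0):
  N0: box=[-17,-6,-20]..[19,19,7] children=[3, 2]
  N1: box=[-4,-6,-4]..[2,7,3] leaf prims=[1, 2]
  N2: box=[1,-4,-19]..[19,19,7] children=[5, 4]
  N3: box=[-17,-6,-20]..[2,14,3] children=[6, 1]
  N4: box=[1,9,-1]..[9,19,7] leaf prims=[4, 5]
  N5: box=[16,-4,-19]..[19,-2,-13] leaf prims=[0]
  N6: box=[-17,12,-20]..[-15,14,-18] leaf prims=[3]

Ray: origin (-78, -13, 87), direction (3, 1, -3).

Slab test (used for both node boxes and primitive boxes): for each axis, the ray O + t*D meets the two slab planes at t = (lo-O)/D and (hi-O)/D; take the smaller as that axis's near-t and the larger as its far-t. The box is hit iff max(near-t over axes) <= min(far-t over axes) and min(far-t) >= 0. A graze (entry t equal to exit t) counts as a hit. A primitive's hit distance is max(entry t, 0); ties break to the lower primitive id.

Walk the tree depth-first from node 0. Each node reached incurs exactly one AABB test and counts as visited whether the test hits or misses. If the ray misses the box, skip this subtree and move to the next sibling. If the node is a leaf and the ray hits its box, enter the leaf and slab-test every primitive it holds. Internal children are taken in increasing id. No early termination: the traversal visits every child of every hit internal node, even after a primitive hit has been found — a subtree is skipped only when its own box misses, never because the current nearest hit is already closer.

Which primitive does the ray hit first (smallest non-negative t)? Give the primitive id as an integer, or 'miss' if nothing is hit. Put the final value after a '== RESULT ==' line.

Traverse from the root:
N0 x:[61/3,97/3] y:[7,32] z:[80/3,107/3] -> hit [80/3,32], descend [2, 3]
  N2 x:[79/3,97/3] y:[9,32] z:[80/3,106/3] -> hit [80/3,32], descend [4, 5]
    N4 x:[79/3,29] y:[22,32] z:[80/3,88/3] -> hit [80/3,29] leaf, test {P4@t=80/3, P5@t=29}
    N5 x:[94/3,97/3] y:[9,11] z:[100/3,106/3] -> miss, prune
  N3 x:[61/3,80/3] y:[7,27] z:[28,107/3] -> miss, prune

5 AABB tests over nodes [0, 2, 4, 5, 3]; 1 leaf entered; closest P4.

== RESULT ==
4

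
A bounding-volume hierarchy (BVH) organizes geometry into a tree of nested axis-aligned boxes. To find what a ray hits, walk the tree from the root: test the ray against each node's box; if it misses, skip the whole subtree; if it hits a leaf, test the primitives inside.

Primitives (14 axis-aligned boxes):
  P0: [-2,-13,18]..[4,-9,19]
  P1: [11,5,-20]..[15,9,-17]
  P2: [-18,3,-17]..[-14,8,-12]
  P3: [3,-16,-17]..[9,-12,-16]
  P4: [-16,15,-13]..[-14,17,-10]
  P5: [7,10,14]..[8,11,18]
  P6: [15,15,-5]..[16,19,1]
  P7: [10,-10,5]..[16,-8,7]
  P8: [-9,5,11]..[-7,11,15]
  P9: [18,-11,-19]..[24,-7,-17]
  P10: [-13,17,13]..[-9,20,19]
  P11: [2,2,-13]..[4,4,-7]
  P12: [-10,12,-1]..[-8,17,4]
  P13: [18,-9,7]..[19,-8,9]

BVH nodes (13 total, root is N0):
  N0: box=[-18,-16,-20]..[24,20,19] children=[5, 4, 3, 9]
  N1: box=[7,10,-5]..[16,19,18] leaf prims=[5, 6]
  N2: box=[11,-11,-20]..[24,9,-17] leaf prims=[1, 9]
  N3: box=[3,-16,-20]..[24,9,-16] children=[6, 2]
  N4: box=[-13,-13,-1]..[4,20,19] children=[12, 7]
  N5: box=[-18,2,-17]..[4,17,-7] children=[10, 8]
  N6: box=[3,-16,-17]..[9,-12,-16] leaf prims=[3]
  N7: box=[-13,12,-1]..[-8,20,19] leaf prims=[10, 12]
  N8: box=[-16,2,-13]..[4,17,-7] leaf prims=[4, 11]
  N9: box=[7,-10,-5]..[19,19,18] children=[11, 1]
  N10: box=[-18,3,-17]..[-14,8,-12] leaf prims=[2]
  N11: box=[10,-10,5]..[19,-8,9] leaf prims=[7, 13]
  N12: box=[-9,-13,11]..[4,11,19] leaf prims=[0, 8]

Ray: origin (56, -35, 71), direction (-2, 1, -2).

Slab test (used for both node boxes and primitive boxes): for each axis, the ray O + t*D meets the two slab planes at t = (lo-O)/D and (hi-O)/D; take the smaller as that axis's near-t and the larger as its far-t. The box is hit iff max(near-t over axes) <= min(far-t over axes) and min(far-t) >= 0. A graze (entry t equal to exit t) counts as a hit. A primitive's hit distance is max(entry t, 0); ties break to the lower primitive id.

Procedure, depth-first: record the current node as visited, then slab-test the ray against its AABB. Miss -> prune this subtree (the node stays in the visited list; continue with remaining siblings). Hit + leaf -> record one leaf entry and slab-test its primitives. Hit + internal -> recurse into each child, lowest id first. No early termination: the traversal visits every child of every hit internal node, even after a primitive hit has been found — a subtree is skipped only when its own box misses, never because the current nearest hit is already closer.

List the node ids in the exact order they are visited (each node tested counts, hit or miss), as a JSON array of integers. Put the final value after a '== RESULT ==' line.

Traverse from the root:
N0 x:[16,37] y:[19,55] z:[26,91/2] -> hit [26,37], descend [3, 4, 5, 9]
  N3 x:[16,53/2] y:[19,44] z:[87/2,91/2] -> miss, prune
  N4 x:[26,69/2] y:[22,55] z:[26,36] -> hit [26,69/2], descend [7, 12]
    N7 x:[32,69/2] y:[47,55] z:[26,36] -> miss, prune
    N12 x:[26,65/2] y:[22,46] z:[26,30] -> hit [26,30] leaf, test {P0@t=26, P8(miss)}
  N5 x:[26,37] y:[37,52] z:[39,44] -> miss, prune
  N9 x:[37/2,49/2] y:[25,54] z:[53/2,38] -> miss, prune

Summary -> nodes [0, 3, 4, 7, 12, 5, 9]; box-tests=7; leaf-entries=1; first=P0

== RESULT ==
[0, 3, 4, 7, 12, 5, 9]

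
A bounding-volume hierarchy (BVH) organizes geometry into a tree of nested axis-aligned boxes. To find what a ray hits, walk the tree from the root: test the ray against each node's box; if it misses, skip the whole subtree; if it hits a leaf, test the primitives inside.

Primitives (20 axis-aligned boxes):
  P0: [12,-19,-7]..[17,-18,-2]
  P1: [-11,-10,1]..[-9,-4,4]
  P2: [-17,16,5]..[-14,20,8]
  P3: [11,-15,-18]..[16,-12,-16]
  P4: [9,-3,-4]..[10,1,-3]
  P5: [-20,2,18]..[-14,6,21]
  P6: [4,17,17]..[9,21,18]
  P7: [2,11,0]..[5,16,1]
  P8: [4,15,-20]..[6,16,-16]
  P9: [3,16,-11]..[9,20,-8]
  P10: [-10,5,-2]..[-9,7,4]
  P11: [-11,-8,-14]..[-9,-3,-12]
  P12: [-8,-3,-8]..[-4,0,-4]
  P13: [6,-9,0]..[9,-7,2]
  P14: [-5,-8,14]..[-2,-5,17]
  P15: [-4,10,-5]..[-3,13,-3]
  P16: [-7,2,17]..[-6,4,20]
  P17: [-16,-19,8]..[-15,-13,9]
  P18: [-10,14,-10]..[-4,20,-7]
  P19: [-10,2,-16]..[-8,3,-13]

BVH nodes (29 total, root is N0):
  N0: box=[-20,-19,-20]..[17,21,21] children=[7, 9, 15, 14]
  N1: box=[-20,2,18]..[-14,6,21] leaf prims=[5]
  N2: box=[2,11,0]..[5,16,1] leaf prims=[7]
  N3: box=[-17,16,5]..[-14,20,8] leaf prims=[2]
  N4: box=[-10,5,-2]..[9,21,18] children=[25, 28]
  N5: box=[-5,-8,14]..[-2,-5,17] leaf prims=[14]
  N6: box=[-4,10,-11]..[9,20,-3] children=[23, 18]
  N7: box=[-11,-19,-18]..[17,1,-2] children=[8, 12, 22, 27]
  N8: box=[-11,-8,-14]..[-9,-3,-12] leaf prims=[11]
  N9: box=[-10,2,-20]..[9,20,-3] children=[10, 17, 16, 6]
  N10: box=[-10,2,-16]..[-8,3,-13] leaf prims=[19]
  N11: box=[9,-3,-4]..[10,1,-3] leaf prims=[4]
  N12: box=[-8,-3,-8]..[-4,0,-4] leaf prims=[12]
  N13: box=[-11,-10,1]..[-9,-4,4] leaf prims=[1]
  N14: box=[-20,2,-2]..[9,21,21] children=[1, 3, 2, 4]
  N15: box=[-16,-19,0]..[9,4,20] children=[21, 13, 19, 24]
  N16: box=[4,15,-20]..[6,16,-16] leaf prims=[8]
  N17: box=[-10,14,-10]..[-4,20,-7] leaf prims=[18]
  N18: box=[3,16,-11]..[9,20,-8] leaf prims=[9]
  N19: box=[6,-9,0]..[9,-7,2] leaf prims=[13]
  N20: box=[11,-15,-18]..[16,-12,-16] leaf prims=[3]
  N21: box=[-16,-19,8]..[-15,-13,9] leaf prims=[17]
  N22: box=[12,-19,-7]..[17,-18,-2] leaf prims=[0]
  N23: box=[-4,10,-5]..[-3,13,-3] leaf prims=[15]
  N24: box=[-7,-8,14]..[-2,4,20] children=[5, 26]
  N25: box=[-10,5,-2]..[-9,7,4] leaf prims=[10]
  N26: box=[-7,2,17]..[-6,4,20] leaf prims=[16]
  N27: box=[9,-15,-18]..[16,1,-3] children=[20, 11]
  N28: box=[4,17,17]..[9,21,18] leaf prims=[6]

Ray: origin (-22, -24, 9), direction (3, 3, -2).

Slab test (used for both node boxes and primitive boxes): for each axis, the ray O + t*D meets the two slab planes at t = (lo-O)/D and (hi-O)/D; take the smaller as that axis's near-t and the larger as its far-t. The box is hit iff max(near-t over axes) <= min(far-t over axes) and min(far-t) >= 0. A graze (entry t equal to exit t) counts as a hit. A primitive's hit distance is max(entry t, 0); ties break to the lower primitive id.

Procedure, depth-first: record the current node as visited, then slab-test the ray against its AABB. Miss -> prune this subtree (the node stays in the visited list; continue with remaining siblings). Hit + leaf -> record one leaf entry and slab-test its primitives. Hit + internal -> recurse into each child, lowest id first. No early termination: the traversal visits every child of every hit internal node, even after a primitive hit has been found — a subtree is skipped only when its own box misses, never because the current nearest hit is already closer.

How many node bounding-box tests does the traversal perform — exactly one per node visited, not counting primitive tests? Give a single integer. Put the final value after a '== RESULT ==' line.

Traverse from the root:
N0 x:[2/3,13] y:[5/3,15] z:[-6,29/2] -> hit [5/3,13], descend [7, 9, 14, 15]
  N7 x:[11/3,13] y:[5/3,25/3] z:[11/2,27/2] -> hit [11/2,25/3], descend [8, 12, 22, 27]
    N8 x:[11/3,13/3] y:[16/3,7] z:[21/2,23/2] -> miss, prune
    N12 x:[14/3,6] y:[7,8] z:[13/2,17/2] -> miss, prune
    N22 x:[34/3,13] y:[5/3,2] z:[11/2,8] -> miss, prune
    N27 x:[31/3,38/3] y:[3,25/3] z:[6,27/2] -> miss, prune
  N9 x:[4,31/3] y:[26/3,44/3] z:[6,29/2] -> hit [26/3,31/3], descend [6, 10, 16, 17]
    N6 x:[6,31/3] y:[34/3,44/3] z:[6,10] -> miss, prune
    N10 x:[4,14/3] y:[26/3,9] z:[11,25/2] -> miss, prune
    N16 x:[26/3,28/3] y:[13,40/3] z:[25/2,29/2] -> miss, prune
    N17 x:[4,6] y:[38/3,44/3] z:[8,19/2] -> miss, prune
  N14 x:[2/3,31/3] y:[26/3,15] z:[-6,11/2] -> miss, prune
  N15 x:[2,31/3] y:[5/3,28/3] z:[-11/2,9/2] -> hit [2,9/2], descend [13, 19, 21, 24]
    N13 x:[11/3,13/3] y:[14/3,20/3] z:[5/2,4] -> miss, prune
    N19 x:[28/3,31/3] y:[5,17/3] z:[7/2,9/2] -> miss, prune
    N21 x:[2,7/3] y:[5/3,11/3] z:[0,1/2] -> miss, prune
    N24 x:[5,20/3] y:[16/3,28/3] z:[-11/2,-5/2] -> miss, prune

Visited [0, 7, 8, 12, 22, 27, 9, 6, 10, 16, 17, 14, 15, 13, 19, 21, 24]. Tests: 17 box, 0 leaf. Nearest: miss.

== RESULT ==
17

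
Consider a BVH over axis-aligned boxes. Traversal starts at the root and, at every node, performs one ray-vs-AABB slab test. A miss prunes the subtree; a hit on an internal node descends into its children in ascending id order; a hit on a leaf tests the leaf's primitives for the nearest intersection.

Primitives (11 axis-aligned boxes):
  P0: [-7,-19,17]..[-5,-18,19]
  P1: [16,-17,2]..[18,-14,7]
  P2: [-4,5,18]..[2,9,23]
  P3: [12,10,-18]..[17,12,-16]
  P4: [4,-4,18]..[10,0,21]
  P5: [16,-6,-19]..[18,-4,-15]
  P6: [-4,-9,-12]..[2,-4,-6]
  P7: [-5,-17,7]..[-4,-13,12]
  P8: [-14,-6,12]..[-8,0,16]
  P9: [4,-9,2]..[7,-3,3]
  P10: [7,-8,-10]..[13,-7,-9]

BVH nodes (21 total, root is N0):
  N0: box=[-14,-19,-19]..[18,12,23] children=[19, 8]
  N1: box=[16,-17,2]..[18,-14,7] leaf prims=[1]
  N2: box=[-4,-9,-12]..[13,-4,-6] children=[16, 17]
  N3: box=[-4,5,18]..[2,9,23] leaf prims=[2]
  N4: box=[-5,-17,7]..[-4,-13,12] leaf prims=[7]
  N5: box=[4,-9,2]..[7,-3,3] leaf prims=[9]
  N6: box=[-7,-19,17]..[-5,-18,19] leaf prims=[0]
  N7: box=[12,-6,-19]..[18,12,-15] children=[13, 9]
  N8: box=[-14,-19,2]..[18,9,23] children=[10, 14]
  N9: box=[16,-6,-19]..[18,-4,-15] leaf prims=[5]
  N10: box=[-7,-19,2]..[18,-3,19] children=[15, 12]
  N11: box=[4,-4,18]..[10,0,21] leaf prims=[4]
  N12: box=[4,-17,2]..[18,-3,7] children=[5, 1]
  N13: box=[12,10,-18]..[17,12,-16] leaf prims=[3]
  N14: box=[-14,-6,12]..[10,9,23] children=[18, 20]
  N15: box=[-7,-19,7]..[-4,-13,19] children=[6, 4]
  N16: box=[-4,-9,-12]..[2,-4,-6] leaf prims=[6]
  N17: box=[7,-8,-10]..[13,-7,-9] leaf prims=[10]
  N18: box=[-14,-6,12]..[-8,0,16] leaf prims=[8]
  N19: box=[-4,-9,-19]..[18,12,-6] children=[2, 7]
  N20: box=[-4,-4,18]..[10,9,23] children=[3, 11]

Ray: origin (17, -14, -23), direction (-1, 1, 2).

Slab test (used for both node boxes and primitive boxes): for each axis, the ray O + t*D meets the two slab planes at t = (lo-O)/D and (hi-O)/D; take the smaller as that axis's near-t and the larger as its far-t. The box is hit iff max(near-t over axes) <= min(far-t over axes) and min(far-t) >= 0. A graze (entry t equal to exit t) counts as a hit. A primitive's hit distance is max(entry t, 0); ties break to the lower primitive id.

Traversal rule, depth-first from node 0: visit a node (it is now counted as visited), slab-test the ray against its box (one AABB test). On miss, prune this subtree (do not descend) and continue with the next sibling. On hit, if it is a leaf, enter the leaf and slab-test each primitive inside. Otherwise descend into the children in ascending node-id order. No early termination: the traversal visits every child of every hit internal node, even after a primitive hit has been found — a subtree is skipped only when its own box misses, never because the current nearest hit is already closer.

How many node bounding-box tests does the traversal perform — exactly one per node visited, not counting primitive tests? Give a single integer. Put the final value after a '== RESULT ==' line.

Walk:
N0 x:[-1,31] y:[-5,26] z:[2,23] -> hit [2,23], descend [8, 19]
  N8 x:[-1,31] y:[-5,23] z:[25/2,23] -> hit [25/2,23], descend [10, 14]
    N10 x:[-1,24] y:[-5,11] z:[25/2,21] -> miss, prune
    N14 x:[7,31] y:[8,23] z:[35/2,23] -> hit [35/2,23], descend [18, 20]
      N18 x:[25,31] y:[8,14] z:[35/2,39/2] -> miss, prune
      N20 x:[7,21] y:[10,23] z:[41/2,23] -> hit [41/2,21], descend [3, 11]
        N3 x:[15,21] y:[19,23] z:[41/2,23] -> hit [41/2,21] leaf, test {P2@t=41/2}
        N11 x:[7,13] y:[10,14] z:[41/2,22] -> miss, prune
  N19 x:[-1,21] y:[5,26] z:[2,17/2] -> hit [5,17/2], descend [2, 7]
    N2 x:[4,21] y:[5,10] z:[11/2,17/2] -> hit [11/2,17/2], descend [16, 17]
      N16 x:[15,21] y:[5,10] z:[11/2,17/2] -> miss, prune
      N17 x:[4,10] y:[6,7] z:[13/2,7] -> hit [13/2,7] leaf, test {P10@t=13/2}
    N7 x:[-1,5] y:[8,26] z:[2,4] -> miss, prune

13 AABB tests over nodes [0, 8, 10, 14, 18, 20, 3, 11, 19, 2, 16, 17, 7]; 2 leaves entered; closest P10.

== RESULT ==
13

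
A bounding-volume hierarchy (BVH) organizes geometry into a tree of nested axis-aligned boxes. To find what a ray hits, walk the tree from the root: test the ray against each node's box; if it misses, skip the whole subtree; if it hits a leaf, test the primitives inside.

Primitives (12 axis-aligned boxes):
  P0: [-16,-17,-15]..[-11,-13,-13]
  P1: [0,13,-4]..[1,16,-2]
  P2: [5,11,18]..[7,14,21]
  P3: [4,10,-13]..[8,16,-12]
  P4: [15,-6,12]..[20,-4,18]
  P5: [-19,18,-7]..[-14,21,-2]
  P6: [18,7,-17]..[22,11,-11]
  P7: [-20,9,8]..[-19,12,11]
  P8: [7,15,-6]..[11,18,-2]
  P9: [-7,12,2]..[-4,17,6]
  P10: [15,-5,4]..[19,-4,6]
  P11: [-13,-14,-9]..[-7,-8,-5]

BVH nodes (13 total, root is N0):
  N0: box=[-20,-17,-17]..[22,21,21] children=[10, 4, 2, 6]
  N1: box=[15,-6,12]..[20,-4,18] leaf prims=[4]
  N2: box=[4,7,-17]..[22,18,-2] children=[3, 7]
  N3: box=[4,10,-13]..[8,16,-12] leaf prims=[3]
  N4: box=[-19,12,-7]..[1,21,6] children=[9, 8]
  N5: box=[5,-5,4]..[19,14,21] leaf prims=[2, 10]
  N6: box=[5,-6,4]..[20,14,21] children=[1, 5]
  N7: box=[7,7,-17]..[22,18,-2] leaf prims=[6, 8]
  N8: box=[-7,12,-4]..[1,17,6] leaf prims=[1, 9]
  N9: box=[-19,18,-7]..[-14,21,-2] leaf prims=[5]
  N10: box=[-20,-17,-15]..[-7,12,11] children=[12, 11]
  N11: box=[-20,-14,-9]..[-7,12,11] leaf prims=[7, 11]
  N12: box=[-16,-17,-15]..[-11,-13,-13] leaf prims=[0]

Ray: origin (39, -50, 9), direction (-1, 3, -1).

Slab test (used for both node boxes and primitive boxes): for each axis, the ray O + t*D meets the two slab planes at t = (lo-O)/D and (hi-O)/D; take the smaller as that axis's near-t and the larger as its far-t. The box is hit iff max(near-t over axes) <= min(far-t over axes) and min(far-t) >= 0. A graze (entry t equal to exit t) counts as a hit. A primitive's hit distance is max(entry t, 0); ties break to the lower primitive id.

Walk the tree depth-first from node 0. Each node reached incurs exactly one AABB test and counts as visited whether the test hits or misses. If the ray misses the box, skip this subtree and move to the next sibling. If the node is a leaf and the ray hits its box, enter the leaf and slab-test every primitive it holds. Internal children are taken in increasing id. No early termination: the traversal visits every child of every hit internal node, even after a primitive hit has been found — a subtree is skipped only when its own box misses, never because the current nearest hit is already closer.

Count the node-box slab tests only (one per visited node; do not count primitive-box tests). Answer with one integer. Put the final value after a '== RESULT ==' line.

Trace the traversal:
N0 x:[17,59] y:[11,71/3] z:[-12,26] -> hit [17,71/3], descend [2, 4, 6, 10]
  N2 x:[17,35] y:[19,68/3] z:[11,26] -> hit [19,68/3], descend [3, 7]
    N3 x:[31,35] y:[20,22] z:[21,22] -> miss, prune
    N7 x:[17,32] y:[19,68/3] z:[11,26] -> hit [19,68/3] leaf, test {P6@t=20, P8(miss)}
  N4 x:[38,58] y:[62/3,71/3] z:[3,16] -> miss, prune
  N6 x:[19,34] y:[44/3,64/3] z:[-12,5] -> miss, prune
  N10 x:[46,59] y:[11,62/3] z:[-2,24] -> miss, prune

Summary -> nodes [0, 2, 3, 7, 4, 6, 10]; box-tests=7; leaf-entries=1; first=P6

== RESULT ==
7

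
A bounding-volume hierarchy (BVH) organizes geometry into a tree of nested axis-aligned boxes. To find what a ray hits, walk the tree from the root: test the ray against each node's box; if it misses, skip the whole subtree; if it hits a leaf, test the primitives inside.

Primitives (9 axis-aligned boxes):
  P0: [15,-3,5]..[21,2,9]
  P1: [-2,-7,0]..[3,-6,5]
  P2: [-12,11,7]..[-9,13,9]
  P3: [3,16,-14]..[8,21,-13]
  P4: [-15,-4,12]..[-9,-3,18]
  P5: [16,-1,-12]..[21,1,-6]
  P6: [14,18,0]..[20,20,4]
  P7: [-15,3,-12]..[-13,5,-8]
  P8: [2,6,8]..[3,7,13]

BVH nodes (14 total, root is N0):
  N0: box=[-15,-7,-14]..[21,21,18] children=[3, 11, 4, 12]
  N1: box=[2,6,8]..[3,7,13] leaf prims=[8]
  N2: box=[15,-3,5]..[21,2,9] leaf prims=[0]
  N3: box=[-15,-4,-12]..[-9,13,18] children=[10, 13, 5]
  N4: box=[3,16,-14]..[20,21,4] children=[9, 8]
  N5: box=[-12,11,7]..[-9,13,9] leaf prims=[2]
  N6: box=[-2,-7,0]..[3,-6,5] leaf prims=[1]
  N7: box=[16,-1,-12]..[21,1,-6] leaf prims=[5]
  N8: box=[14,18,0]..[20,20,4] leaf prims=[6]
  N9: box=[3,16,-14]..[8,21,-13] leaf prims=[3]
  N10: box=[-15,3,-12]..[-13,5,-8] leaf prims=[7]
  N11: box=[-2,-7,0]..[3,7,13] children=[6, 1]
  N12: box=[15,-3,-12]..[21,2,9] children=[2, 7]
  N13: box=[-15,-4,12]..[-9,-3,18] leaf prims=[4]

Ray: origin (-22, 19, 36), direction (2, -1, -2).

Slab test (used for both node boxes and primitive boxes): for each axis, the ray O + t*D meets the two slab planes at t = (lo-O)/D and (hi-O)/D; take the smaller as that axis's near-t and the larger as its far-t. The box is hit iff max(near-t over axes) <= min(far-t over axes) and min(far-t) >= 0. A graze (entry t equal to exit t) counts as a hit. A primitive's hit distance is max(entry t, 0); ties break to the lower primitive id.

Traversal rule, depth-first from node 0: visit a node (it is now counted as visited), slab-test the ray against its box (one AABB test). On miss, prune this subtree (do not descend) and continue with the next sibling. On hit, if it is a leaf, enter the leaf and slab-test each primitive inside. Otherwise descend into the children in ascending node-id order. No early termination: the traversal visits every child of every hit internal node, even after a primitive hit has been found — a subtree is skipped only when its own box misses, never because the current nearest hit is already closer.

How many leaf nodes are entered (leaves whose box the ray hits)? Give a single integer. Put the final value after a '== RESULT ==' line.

Traverse from the root:
N0 x:[7/2,43/2] y:[-2,26] z:[9,25] -> hit [9,43/2], descend [3, 4, 11, 12]
  N3 x:[7/2,13/2] y:[6,23] z:[9,24] -> miss, prune
  N4 x:[25/2,21] y:[-2,3] z:[16,25] -> miss, prune
  N11 x:[10,25/2] y:[12,26] z:[23/2,18] -> hit [12,25/2], descend [1, 6]
    N1 x:[12,25/2] y:[12,13] z:[23/2,14] -> hit [12,25/2] leaf, test {P8@t=12}
    N6 x:[10,25/2] y:[25,26] z:[31/2,18] -> miss, prune
  N12 x:[37/2,43/2] y:[17,22] z:[27/2,24] -> hit [37/2,43/2], descend [2, 7]
    N2 x:[37/2,43/2] y:[17,22] z:[27/2,31/2] -> miss, prune
    N7 x:[19,43/2] y:[18,20] z:[21,24] -> miss, prune

9 AABB tests over nodes [0, 3, 4, 11, 1, 6, 12, 2, 7]; 1 leaf entered; closest P8.

== RESULT ==
1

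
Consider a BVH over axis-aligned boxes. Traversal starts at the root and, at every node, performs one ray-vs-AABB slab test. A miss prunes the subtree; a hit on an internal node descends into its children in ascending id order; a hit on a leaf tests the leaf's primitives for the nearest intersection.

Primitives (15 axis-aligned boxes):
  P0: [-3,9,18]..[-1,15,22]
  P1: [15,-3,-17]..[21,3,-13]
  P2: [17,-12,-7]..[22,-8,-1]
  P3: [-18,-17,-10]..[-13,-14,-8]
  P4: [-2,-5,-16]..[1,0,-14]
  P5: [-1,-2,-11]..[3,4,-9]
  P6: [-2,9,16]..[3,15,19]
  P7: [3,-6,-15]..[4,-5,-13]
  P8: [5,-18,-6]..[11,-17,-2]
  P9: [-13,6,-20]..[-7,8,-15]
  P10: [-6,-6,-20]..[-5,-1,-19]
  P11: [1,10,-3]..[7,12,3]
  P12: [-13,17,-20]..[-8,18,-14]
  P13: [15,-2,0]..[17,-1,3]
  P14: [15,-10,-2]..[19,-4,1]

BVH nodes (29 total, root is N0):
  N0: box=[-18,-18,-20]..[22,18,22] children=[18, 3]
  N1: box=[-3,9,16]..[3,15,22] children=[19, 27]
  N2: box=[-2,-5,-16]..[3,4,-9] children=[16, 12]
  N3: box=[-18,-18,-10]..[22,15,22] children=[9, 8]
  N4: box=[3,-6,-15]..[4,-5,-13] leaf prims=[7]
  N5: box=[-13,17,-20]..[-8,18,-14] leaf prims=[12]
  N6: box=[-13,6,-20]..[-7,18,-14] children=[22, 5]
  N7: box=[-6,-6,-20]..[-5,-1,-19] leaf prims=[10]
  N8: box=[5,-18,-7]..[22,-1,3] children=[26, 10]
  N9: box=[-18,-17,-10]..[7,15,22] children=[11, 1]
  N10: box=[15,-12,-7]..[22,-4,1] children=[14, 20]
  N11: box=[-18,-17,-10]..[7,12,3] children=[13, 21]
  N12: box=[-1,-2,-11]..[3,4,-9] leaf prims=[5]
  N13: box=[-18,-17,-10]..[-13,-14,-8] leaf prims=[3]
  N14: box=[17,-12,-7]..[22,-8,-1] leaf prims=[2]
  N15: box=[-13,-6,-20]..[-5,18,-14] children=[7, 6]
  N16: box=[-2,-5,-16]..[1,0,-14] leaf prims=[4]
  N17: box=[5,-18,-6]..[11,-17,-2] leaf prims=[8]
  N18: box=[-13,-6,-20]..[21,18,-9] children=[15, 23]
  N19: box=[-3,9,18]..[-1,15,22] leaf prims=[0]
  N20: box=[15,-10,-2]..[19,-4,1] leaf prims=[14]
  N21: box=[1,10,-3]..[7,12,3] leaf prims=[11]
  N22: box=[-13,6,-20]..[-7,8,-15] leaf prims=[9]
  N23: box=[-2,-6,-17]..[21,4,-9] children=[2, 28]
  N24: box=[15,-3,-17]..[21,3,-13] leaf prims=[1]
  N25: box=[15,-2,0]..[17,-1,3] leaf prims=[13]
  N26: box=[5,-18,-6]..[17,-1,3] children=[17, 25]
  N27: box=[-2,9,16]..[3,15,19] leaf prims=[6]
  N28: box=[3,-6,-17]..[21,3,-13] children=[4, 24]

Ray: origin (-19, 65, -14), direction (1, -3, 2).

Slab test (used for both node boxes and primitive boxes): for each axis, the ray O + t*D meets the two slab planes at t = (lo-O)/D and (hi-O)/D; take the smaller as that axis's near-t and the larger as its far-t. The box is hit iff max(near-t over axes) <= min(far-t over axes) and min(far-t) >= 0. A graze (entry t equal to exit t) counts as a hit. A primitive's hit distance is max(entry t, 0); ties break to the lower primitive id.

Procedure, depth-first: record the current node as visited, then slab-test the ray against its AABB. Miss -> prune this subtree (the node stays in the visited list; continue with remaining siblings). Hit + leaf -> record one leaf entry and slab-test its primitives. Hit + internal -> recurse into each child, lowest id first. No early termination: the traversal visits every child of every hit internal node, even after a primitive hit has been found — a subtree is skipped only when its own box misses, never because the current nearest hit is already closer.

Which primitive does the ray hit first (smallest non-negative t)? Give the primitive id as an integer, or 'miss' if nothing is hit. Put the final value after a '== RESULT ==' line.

Trace the traversal:
N0 x:[1,41] y:[47/3,83/3] z:[-3,18] -> hit [47/3,18], descend [3, 18]
  N3 x:[1,41] y:[50/3,83/3] z:[2,18] -> hit [50/3,18], descend [8, 9]
    N8 x:[24,41] y:[22,83/3] z:[7/2,17/2] -> miss, prune
    N9 x:[1,26] y:[50/3,82/3] z:[2,18] -> hit [50/3,18], descend [1, 11]
      N1 x:[16,22] y:[50/3,56/3] z:[15,18] -> hit [50/3,18], descend [19, 27]
        N19 x:[16,18] y:[50/3,56/3] z:[16,18] -> hit [50/3,18] leaf, test {P0@t=50/3}
        N27 x:[17,22] y:[50/3,56/3] z:[15,33/2] -> miss, prune
      N11 x:[1,26] y:[53/3,82/3] z:[2,17/2] -> miss, prune
  N18 x:[6,40] y:[47/3,71/3] z:[-3,5/2] -> miss, prune

Summary -> nodes [0, 3, 8, 9, 1, 19, 27, 11, 18]; box-tests=9; leaf-entries=1; first=P0

== RESULT ==
0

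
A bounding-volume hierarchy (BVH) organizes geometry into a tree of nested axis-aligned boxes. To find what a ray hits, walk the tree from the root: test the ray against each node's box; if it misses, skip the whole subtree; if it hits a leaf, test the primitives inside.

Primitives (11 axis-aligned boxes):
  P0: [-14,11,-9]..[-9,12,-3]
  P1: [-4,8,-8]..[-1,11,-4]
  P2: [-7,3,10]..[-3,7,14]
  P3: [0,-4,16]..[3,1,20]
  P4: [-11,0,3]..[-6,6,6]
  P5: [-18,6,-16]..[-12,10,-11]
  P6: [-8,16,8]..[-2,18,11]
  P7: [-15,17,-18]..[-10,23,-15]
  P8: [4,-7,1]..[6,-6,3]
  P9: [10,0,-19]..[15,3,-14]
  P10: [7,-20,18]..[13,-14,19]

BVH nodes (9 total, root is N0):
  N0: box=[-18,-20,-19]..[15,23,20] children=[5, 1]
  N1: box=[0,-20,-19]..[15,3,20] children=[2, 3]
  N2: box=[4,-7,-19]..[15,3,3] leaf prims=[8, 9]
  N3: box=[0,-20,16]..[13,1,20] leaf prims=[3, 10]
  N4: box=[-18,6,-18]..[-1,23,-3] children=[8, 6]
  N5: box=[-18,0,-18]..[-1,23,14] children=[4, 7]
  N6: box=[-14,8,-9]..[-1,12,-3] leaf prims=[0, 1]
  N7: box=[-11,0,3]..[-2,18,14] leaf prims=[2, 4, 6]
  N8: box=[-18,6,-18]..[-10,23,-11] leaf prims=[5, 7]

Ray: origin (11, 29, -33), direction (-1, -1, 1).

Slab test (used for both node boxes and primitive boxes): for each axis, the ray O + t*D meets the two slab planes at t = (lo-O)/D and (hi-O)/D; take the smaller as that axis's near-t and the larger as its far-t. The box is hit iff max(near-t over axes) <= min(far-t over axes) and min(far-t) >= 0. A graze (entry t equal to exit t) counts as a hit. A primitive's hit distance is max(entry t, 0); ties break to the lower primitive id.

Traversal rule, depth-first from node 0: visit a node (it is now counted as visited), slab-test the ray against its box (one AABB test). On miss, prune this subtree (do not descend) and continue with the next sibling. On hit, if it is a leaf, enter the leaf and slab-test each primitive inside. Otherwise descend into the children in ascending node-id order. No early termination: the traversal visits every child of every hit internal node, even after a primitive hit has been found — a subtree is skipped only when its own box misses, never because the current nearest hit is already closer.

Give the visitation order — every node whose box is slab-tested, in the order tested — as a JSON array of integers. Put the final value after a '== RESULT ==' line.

Traverse from the root:
N0 x:[-4,29] y:[6,49] z:[14,53] -> hit [14,29], descend [1, 5]
  N1 x:[-4,11] y:[26,49] z:[14,53] -> miss, prune
  N5 x:[12,29] y:[6,29] z:[15,47] -> hit [15,29], descend [4, 7]
    N4 x:[12,29] y:[6,23] z:[15,30] -> hit [15,23], descend [6, 8]
      N6 x:[12,25] y:[17,21] z:[24,30] -> miss, prune
      N8 x:[21,29] y:[6,23] z:[15,22] -> hit [21,22] leaf, test {P5(miss), P7(miss)}
    N7 x:[13,22] y:[11,29] z:[36,47] -> miss, prune

7 AABB tests over nodes [0, 1, 5, 4, 6, 8, 7]; 1 leaf entered; closest miss.

== RESULT ==
[0, 1, 5, 4, 6, 8, 7]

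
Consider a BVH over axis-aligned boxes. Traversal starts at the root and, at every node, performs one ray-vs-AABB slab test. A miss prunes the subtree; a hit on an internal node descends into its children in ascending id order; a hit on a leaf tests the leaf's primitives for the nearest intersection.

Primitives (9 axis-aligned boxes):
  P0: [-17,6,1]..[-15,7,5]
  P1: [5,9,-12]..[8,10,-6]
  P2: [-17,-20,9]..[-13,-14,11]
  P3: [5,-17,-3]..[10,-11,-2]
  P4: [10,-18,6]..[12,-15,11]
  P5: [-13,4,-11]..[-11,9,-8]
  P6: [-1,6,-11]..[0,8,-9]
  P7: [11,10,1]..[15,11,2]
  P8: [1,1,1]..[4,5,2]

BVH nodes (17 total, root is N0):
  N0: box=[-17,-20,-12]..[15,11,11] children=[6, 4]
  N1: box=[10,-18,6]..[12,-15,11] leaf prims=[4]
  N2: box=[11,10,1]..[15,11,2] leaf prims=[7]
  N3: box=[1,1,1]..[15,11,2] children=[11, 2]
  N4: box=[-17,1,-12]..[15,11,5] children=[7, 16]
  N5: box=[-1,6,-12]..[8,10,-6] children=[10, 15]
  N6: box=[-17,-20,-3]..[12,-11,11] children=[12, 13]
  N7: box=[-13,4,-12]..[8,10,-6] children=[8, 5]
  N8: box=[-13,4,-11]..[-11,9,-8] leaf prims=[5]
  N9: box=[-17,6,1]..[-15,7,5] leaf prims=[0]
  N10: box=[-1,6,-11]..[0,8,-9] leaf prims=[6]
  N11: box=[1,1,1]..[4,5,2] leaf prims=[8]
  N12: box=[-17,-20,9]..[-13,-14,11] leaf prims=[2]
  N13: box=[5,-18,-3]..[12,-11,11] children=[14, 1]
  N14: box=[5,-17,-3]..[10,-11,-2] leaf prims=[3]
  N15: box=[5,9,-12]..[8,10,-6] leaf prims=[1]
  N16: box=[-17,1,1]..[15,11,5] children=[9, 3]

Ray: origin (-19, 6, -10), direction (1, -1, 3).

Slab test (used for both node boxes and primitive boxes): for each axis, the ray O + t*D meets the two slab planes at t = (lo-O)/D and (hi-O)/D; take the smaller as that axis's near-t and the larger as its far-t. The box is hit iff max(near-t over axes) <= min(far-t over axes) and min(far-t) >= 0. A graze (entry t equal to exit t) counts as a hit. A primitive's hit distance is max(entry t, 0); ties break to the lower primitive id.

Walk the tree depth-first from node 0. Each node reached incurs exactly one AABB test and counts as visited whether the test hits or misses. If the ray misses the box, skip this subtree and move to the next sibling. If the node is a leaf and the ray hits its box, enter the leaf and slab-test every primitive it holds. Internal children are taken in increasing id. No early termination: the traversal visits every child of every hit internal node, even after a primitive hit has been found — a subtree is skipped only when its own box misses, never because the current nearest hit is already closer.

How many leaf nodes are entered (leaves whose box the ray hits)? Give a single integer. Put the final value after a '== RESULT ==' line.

Walk:
N0 x:[2,34] y:[-5,26] z:[-2/3,7] -> hit [2,7], descend [4, 6]
  N4 x:[2,34] y:[-5,5] z:[-2/3,5] -> hit [2,5], descend [7, 16]
    N7 x:[6,27] y:[-4,2] z:[-2/3,4/3] -> miss, prune
    N16 x:[2,34] y:[-5,5] z:[11/3,5] -> hit [11/3,5], descend [3, 9]
      N3 x:[20,34] y:[-5,5] z:[11/3,4] -> miss, prune
      N9 x:[2,4] y:[-1,0] z:[11/3,5] -> miss, prune
  N6 x:[2,31] y:[17,26] z:[7/3,7] -> miss, prune

order=[0, 4, 7, 16, 3, 9, 6]  |boxes|=7  |leaves|=0  hit=miss

== RESULT ==
0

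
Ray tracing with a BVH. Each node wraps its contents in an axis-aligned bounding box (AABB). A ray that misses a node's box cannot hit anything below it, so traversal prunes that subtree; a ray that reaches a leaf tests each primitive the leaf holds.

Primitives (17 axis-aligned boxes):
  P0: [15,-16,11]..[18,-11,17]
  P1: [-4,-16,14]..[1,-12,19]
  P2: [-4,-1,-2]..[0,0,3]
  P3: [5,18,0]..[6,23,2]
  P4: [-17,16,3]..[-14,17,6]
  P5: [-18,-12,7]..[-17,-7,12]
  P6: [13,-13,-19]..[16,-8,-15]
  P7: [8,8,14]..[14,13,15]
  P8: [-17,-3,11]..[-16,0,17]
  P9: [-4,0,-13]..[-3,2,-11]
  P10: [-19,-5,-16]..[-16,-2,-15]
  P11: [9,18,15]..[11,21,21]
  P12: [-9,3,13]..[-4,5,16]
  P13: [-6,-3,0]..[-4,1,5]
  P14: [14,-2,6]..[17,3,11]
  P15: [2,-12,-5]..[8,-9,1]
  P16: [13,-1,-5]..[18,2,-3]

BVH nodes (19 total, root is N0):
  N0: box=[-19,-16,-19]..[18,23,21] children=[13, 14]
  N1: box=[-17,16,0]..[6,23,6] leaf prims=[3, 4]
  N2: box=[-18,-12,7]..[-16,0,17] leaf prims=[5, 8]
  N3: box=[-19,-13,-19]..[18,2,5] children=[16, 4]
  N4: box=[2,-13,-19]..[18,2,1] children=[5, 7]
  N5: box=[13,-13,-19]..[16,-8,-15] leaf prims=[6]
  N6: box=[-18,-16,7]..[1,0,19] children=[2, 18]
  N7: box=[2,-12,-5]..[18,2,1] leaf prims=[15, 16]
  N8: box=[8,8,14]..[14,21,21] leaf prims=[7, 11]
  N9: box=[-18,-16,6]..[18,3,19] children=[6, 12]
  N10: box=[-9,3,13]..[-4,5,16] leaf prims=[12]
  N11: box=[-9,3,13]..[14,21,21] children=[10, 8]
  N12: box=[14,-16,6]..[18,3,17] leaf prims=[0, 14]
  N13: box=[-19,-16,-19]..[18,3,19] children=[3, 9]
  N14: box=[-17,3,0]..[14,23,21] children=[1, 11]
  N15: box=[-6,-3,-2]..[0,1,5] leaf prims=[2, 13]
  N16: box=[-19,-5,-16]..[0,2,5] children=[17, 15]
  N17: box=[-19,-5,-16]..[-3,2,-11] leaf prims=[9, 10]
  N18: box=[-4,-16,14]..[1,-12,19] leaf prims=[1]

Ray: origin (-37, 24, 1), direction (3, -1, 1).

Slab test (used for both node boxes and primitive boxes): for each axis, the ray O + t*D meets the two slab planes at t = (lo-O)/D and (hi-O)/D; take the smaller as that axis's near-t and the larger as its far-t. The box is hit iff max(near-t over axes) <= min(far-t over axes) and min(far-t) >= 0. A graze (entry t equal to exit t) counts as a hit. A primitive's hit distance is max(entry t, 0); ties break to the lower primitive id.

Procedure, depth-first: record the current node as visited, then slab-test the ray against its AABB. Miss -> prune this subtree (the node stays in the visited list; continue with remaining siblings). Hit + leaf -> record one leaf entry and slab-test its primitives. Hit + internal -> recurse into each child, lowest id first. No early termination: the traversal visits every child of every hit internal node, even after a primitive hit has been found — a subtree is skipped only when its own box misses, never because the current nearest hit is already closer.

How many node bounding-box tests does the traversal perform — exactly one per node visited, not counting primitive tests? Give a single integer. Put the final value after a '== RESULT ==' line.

Traverse from the root:
N0 x:[6,55/3] y:[1,40] z:[-20,20] -> hit [6,55/3], descend [13, 14]
  N13 x:[6,55/3] y:[21,40] z:[-20,18] -> miss, prune
  N14 x:[20/3,17] y:[1,21] z:[-1,20] -> hit [20/3,17], descend [1, 11]
    N1 x:[20/3,43/3] y:[1,8] z:[-1,5] -> miss, prune
    N11 x:[28/3,17] y:[3,21] z:[12,20] -> hit [12,17], descend [8, 10]
      N8 x:[15,17] y:[3,16] z:[13,20] -> hit [15,16] leaf, test {P7(miss), P11(miss)}
      N10 x:[28/3,11] y:[19,21] z:[12,15] -> miss, prune

Summary -> nodes [0, 13, 14, 1, 11, 8, 10]; box-tests=7; leaf-entries=1; first=miss

== RESULT ==
7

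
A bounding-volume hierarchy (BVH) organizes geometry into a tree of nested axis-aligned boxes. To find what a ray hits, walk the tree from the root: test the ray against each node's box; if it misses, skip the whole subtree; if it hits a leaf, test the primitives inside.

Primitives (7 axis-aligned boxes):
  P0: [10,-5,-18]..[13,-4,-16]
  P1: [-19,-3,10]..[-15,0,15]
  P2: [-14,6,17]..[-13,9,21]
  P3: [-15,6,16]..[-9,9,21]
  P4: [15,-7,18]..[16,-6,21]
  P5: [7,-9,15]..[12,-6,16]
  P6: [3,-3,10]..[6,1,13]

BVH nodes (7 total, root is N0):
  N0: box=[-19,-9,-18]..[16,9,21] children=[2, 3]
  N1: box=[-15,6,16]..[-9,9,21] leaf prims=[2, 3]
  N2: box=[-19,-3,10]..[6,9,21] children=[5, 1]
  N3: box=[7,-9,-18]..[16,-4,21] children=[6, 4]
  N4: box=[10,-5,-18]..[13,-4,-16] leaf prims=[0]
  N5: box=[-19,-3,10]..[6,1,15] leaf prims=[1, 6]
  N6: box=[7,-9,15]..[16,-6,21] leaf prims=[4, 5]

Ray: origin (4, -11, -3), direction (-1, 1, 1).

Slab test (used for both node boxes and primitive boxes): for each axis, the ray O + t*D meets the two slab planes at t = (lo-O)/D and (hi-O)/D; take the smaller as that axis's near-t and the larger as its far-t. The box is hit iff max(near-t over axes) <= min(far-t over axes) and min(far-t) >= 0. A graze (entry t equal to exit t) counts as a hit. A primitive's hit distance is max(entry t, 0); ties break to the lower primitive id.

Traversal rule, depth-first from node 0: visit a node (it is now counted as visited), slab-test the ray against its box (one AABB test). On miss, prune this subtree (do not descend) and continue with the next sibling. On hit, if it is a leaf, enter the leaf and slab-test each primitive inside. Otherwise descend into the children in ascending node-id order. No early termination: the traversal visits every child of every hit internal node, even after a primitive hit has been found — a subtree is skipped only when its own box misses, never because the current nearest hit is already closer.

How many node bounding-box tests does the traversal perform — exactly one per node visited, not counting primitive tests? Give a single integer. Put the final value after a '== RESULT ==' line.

Traverse from the root:
N0 x:[-12,23] y:[2,20] z:[-15,24] -> hit [2,20], descend [2, 3]
  N2 x:[-2,23] y:[8,20] z:[13,24] -> hit [13,20], descend [1, 5]
    N1 x:[13,19] y:[17,20] z:[19,24] -> hit [19,19] leaf, test {P2(miss), P3@t=19}
    N5 x:[-2,23] y:[8,12] z:[13,18] -> miss, prune
  N3 x:[-12,-3] y:[2,7] z:[-15,24] -> miss, prune

Summary -> nodes [0, 2, 1, 5, 3]; box-tests=5; leaf-entries=1; first=P3

== RESULT ==
5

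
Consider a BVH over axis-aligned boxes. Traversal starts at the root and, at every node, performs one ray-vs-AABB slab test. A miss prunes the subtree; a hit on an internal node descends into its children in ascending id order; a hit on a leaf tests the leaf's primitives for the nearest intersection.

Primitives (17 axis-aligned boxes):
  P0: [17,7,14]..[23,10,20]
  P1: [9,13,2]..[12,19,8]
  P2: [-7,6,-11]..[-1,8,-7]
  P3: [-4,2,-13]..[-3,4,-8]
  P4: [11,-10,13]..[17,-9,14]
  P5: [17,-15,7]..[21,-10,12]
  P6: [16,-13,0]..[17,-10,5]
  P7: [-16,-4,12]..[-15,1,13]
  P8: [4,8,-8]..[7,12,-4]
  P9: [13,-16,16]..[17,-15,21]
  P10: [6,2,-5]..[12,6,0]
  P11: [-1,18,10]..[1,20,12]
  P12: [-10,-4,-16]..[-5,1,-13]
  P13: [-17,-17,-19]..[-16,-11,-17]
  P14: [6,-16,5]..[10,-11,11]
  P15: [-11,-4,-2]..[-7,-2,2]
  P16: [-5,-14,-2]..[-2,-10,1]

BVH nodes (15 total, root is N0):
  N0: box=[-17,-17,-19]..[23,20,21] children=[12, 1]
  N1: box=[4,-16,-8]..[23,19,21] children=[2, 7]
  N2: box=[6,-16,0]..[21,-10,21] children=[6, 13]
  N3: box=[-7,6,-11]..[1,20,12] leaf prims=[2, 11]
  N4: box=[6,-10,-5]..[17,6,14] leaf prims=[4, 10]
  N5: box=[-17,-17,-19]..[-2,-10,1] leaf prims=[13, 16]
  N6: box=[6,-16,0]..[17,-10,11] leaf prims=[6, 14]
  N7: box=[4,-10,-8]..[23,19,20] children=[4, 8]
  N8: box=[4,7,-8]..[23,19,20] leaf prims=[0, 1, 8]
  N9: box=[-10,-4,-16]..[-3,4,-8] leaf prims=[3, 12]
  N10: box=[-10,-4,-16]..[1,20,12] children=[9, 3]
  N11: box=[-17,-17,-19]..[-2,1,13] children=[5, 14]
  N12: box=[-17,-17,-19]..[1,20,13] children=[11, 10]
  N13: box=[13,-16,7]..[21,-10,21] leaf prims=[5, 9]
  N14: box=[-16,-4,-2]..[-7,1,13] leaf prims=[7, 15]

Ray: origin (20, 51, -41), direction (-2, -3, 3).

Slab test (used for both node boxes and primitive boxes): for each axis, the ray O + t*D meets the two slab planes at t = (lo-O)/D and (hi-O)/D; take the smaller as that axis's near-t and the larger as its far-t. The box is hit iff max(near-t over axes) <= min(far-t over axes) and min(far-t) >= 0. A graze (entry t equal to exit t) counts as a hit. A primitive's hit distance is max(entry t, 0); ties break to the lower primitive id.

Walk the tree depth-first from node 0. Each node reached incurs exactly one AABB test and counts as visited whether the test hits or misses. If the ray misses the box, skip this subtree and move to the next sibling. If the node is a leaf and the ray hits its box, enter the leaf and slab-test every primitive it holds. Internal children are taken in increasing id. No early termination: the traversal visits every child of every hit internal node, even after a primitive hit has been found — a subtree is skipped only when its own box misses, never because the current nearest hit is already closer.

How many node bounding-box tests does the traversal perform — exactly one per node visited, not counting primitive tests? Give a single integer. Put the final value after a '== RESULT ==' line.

Walk:
N0 x:[-3/2,37/2] y:[31/3,68/3] z:[22/3,62/3] -> hit [31/3,37/2], descend [1, 12]
  N1 x:[-3/2,8] y:[32/3,67/3] z:[11,62/3] -> miss, prune
  N12 x:[19/2,37/2] y:[31/3,68/3] z:[22/3,18] -> hit [31/3,18], descend [10, 11]
    N10 x:[19/2,15] y:[31/3,55/3] z:[25/3,53/3] -> hit [31/3,15], descend [3, 9]
      N3 x:[19/2,27/2] y:[31/3,15] z:[10,53/3] -> hit [31/3,27/2] leaf, test {P2(miss), P11(miss)}
      N9 x:[23/2,15] y:[47/3,55/3] z:[25/3,11] -> miss, prune
    N11 x:[11,37/2] y:[50/3,68/3] z:[22/3,18] -> hit [50/3,18], descend [5, 14]
      N5 x:[11,37/2] y:[61/3,68/3] z:[22/3,14] -> miss, prune
      N14 x:[27/2,18] y:[50/3,55/3] z:[13,18] -> hit [50/3,18] leaf, test {P7@t=53/3, P15(miss)}

Summary -> nodes [0, 1, 12, 10, 3, 9, 11, 5, 14]; box-tests=9; leaf-entries=2; first=P7

== RESULT ==
9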